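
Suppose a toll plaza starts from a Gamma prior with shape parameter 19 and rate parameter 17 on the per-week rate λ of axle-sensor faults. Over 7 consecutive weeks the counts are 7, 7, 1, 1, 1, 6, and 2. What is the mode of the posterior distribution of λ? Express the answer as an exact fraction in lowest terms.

43/24

Total count: 7 + 7 + 1 + 1 + 1 + 6 + 2 = 25.
Total exposure: 7 weeks.
By Gamma–Poisson conjugacy, the posterior is Gamma(α + Σx, β + Σt) = Gamma(19 + 25, 17 + 7) = Gamma(44, 24).
Posterior mode = (α'−1)/β' = 43/24.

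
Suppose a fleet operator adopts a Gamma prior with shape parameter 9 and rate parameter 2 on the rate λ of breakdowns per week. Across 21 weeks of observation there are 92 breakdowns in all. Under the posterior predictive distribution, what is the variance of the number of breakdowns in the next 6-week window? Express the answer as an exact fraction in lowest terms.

Total count 92 over total exposure 21 weeks.
Conjugate update: add total count to the shape and total exposure to the rate, giving Gamma(101, 23).
The posterior predictive for a window of length T is Negative Binomial with variance T·α'·(β'+T)/β'² = 6·101·29/529 = 17574/529.

17574/529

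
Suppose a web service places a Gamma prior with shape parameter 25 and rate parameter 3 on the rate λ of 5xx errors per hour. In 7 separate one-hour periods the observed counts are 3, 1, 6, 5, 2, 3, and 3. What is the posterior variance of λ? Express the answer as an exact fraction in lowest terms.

12/25

Total count: 3 + 1 + 6 + 5 + 2 + 3 + 3 = 23.
Total exposure: 7 hours.
Posterior: α' = 25 + 23 = 48, β' = 3 + 7 = 10.
Posterior variance = α'/β'² = 48/100 = 12/25.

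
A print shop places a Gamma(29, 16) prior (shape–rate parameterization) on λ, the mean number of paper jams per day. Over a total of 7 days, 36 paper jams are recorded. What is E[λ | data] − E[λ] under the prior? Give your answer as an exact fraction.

Total count 36 over total exposure 7 days.
Posterior: α' = 29 + 36 = 65, β' = 16 + 7 = 23.
Posterior mean = 65/23 = 65/23; prior mean = 29/16 = 29/16. Difference = 65/23 − 29/16 = 373/368.

373/368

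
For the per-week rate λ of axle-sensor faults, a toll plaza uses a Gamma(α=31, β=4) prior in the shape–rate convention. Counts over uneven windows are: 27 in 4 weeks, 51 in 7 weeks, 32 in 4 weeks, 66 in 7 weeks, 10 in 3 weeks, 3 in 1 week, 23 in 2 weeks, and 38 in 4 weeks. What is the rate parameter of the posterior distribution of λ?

36

Total count: 27 + 51 + 32 + 66 + 10 + 3 + 23 + 38 = 250.
Total exposure: 4 + 7 + 4 + 7 + 3 + 1 + 2 + 4 = 32 weeks.
Conjugate update: add total count to the shape and total exposure to the rate, giving Gamma(281, 36).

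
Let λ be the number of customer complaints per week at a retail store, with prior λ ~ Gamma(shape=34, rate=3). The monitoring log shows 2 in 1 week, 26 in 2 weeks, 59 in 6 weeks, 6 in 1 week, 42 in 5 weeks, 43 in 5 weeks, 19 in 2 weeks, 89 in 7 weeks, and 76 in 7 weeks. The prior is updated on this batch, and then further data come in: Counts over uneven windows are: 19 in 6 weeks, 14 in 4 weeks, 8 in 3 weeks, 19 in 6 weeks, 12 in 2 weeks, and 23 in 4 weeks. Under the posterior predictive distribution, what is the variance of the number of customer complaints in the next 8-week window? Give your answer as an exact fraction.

Total count: 2 + 26 + 59 + 6 + 42 + 43 + 19 + 89 + 76 = 362.
Total exposure: 1 + 2 + 6 + 1 + 5 + 5 + 2 + 7 + 7 = 36 weeks.
After the first batch: Gamma(34 + 362, 3 + 36) = Gamma(396, 39).
Total count: 19 + 14 + 8 + 19 + 12 + 23 = 95.
Total exposure: 6 + 4 + 3 + 6 + 2 + 4 = 25 weeks.
After the second batch: Gamma(396 + 95, 39 + 25) = Gamma(491, 64).
The posterior predictive for a window of length T is Negative Binomial with variance T·α'·(β'+T)/β'² = 8·491·72/4096 = 4419/64.

4419/64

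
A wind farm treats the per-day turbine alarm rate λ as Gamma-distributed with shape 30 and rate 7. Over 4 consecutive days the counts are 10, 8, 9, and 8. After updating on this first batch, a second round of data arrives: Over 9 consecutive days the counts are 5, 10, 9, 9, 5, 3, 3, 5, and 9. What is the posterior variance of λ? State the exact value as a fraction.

Total count: 10 + 8 + 9 + 8 = 35.
Total exposure: 4 days.
After the first batch: Gamma(30 + 35, 7 + 4) = Gamma(65, 11).
Total count: 5 + 10 + 9 + 9 + 5 + 3 + 3 + 5 + 9 = 58.
Total exposure: 9 days.
After the second batch: Gamma(65 + 58, 11 + 9) = Gamma(123, 20).
Posterior variance = α'/β'² = 123/400.

123/400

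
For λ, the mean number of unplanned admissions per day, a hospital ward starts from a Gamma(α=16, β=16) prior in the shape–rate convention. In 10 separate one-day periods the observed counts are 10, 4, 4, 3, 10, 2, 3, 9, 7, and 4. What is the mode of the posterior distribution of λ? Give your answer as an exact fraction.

71/26

Total count: 10 + 4 + 4 + 3 + 10 + 2 + 3 + 9 + 7 + 4 = 56.
Total exposure: 10 days.
By Gamma–Poisson conjugacy, the posterior is Gamma(α + Σx, β + Σt) = Gamma(16 + 56, 16 + 10) = Gamma(72, 26).
Posterior mode = (α'−1)/β' = 71/26.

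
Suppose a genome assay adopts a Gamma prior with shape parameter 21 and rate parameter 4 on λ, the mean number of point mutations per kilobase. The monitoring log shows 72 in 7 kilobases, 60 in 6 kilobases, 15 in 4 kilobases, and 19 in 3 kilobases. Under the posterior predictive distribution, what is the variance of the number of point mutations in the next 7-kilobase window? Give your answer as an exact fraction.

40579/576

Total count: 72 + 60 + 15 + 19 = 166.
Total exposure: 7 + 6 + 4 + 3 = 20 kilobases.
By Gamma–Poisson conjugacy, the posterior is Gamma(α + Σx, β + Σt) = Gamma(21 + 166, 4 + 20) = Gamma(187, 24).
The posterior predictive for a window of length T is Negative Binomial with variance T·α'·(β'+T)/β'² = 7·187·31/576 = 40579/576.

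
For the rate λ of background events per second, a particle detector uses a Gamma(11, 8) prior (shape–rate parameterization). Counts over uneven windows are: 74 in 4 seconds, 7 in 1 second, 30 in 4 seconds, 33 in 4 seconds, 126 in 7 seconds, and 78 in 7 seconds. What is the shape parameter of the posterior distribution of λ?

359

Total count: 74 + 7 + 30 + 33 + 126 + 78 = 348.
Total exposure: 4 + 1 + 4 + 4 + 7 + 7 = 27 seconds.
Gamma(α, β) with Poisson data over total exposure Σt gives posterior Gamma(α+Σx, β+Σt) = Gamma(359, 35).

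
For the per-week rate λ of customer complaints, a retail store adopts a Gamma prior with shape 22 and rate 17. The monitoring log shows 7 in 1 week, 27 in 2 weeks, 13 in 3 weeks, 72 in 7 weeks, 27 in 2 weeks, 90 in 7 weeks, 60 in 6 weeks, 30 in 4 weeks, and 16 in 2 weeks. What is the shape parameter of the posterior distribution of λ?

Total count: 7 + 27 + 13 + 72 + 27 + 90 + 60 + 30 + 16 = 342.
Total exposure: 1 + 2 + 3 + 7 + 2 + 7 + 6 + 4 + 2 = 34 weeks.
Gamma(α, β) with Poisson data over total exposure Σt gives posterior Gamma(α+Σx, β+Σt) = Gamma(364, 51).

364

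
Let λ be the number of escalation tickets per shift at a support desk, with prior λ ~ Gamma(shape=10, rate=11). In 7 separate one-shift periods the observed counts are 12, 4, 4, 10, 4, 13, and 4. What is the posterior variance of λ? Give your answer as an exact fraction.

61/324

Total count: 12 + 4 + 4 + 10 + 4 + 13 + 4 = 51.
Total exposure: 7 shifts.
By Gamma–Poisson conjugacy, the posterior is Gamma(α + Σx, β + Σt) = Gamma(10 + 51, 11 + 7) = Gamma(61, 18).
Posterior variance = α'/β'² = 61/324.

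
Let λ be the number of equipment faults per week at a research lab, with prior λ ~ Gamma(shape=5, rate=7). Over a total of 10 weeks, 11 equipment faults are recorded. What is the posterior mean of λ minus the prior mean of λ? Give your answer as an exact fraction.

27/119

Total count 11 over total exposure 10 weeks.
Conjugate update: add total count to the shape and total exposure to the rate, giving Gamma(16, 17).
Posterior mean = 16/17 = 16/17; prior mean = 5/7 = 5/7. Difference = 16/17 − 5/7 = 27/119.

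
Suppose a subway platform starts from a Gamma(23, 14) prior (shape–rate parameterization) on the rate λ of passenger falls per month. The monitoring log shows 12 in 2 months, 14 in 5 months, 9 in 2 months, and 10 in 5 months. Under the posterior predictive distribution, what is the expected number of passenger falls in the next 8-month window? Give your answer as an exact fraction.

Total count: 12 + 14 + 9 + 10 = 45.
Total exposure: 2 + 5 + 2 + 5 = 14 months.
Posterior: α' = 23 + 45 = 68, β' = 14 + 14 = 28.
Predictive mean over an 8-month window = T·E[λ|data] = 8·68/28 = 136/7.

136/7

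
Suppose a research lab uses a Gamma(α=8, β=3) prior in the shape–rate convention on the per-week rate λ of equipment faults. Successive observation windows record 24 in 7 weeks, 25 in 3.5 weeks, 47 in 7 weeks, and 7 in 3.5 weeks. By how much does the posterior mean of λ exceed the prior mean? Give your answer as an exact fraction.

Total count: 24 + 25 + 47 + 7 = 103.
Total exposure: 7 + 3.5 + 7 + 3.5 = 21 weeks.
By Gamma–Poisson conjugacy, the posterior is Gamma(α + Σx, β + Σt) = Gamma(8 + 103, 3 + 21) = Gamma(111, 24).
Posterior mean = 111/24 = 37/8; prior mean = 8/3 = 8/3. Difference = 37/8 − 8/3 = 47/24.

47/24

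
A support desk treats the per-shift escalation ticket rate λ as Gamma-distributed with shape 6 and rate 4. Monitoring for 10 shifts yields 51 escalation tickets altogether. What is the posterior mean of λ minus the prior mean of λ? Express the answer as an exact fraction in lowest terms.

Total count 51 over total exposure 10 shifts.
Gamma(α, β) with Poisson data over total exposure Σt gives posterior Gamma(α+Σx, β+Σt) = Gamma(57, 14).
Posterior mean = 57/14 = 57/14; prior mean = 6/4 = 3/2. Difference = 57/14 − 3/2 = 18/7.

18/7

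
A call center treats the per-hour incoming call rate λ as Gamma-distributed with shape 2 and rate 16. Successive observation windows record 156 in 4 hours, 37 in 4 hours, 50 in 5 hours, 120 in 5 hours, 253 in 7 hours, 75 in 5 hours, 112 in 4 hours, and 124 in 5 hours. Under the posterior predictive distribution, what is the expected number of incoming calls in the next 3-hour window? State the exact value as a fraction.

2787/55

Total count: 156 + 37 + 50 + 120 + 253 + 75 + 112 + 124 = 927.
Total exposure: 4 + 4 + 5 + 5 + 7 + 5 + 4 + 5 = 39 hours.
The Gamma prior is conjugate for the Poisson rate, so λ | data ~ Gamma(2+927, 16+39) = Gamma(929, 55).
Predictive mean over a 3-hour window = T·E[λ|data] = 3·929/55 = 2787/55.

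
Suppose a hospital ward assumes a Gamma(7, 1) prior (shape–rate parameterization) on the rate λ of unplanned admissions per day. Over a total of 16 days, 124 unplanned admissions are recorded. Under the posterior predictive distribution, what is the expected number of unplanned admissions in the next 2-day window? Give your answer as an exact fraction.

262/17

Total count 124 over total exposure 16 days.
Gamma(α, β) with Poisson data over total exposure Σt gives posterior Gamma(α+Σx, β+Σt) = Gamma(131, 17).
Predictive mean over a 2-day window = T·E[λ|data] = 2·131/17 = 262/17.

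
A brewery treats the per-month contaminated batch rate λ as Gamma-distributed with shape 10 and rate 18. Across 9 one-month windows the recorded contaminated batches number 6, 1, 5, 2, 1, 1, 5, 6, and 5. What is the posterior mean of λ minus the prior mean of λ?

Total count: 6 + 1 + 5 + 2 + 1 + 1 + 5 + 6 + 5 = 32.
Total exposure: 9 months.
Posterior: α' = 10 + 32 = 42, β' = 18 + 9 = 27.
Posterior mean = 42/27 = 14/9; prior mean = 10/18 = 5/9. Difference = 14/9 − 5/9 = 1.

1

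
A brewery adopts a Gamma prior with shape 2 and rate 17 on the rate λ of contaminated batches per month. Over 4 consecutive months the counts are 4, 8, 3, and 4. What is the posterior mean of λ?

1

Total count: 4 + 8 + 3 + 4 = 19.
Total exposure: 4 months.
Conjugate update: add total count to the shape and total exposure to the rate, giving Gamma(21, 21).
Posterior mean = α'/β' = 21/21 = 1.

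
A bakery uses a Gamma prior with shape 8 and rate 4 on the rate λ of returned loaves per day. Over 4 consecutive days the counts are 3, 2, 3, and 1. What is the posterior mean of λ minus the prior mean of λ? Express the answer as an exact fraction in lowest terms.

1/8

Total count: 3 + 2 + 3 + 1 = 9.
Total exposure: 4 days.
By Gamma–Poisson conjugacy, the posterior is Gamma(α + Σx, β + Σt) = Gamma(8 + 9, 4 + 4) = Gamma(17, 8).
Posterior mean = 17/8 = 17/8; prior mean = 8/4 = 2. Difference = 17/8 − 2 = 1/8.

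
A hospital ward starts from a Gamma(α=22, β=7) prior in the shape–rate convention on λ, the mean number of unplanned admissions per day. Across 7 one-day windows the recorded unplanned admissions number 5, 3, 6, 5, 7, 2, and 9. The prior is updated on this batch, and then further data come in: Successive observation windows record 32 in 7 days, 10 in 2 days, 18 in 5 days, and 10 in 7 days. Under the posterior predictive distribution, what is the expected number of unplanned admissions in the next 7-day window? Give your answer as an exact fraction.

129/5

Total count: 5 + 3 + 6 + 5 + 7 + 2 + 9 = 37.
Total exposure: 7 days.
After the first batch: Gamma(22 + 37, 7 + 7) = Gamma(59, 14).
Total count: 32 + 10 + 18 + 10 = 70.
Total exposure: 7 + 2 + 5 + 7 = 21 days.
After the second batch: Gamma(59 + 70, 14 + 21) = Gamma(129, 35).
Predictive mean over a 7-day window = T·E[λ|data] = 7·129/35 = 129/5.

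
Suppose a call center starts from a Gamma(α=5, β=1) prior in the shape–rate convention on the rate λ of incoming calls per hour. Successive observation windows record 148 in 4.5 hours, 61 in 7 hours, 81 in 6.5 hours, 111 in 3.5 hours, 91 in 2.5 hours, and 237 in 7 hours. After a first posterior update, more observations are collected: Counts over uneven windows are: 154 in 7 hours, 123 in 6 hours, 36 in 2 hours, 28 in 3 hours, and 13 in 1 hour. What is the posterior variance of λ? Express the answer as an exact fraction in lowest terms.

64/153

Total count: 148 + 61 + 81 + 111 + 91 + 237 = 729.
Total exposure: 4.5 + 7 + 6.5 + 3.5 + 2.5 + 7 = 31 hours.
After the first batch: Gamma(5 + 729, 1 + 31) = Gamma(734, 32).
Total count: 154 + 123 + 36 + 28 + 13 = 354.
Total exposure: 7 + 6 + 2 + 3 + 1 = 19 hours.
After the second batch: Gamma(734 + 354, 32 + 19) = Gamma(1088, 51).
Posterior variance = α'/β'² = 1088/2601 = 64/153.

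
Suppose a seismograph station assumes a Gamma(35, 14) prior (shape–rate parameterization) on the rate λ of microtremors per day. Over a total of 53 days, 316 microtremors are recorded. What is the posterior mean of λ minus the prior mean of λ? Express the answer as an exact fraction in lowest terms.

Total count 316 over total exposure 53 days.
Posterior: α' = 35 + 316 = 351, β' = 14 + 53 = 67.
Posterior mean = 351/67 = 351/67; prior mean = 35/14 = 5/2. Difference = 351/67 − 5/2 = 367/134.

367/134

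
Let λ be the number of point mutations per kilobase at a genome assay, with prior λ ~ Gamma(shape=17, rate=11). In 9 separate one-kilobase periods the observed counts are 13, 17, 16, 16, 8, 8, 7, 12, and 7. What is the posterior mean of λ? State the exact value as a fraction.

Total count: 13 + 17 + 16 + 16 + 8 + 8 + 7 + 12 + 7 = 104.
Total exposure: 9 kilobases.
Posterior: α' = 17 + 104 = 121, β' = 11 + 9 = 20.
Posterior mean = α'/β' = 121/20.

121/20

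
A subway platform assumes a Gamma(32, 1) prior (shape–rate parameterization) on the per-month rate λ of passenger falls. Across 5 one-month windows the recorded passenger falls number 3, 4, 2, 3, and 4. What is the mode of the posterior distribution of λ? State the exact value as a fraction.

Total count: 3 + 4 + 2 + 3 + 4 = 16.
Total exposure: 5 months.
The Gamma prior is conjugate for the Poisson rate, so λ | data ~ Gamma(32+16, 1+5) = Gamma(48, 6).
Posterior mode = (α'−1)/β' = 47/6.

47/6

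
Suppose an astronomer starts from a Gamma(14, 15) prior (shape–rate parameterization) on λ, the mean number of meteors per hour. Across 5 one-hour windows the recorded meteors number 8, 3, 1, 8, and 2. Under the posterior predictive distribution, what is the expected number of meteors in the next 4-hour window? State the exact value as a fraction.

Total count: 8 + 3 + 1 + 8 + 2 = 22.
Total exposure: 5 hours.
Conjugate update: add total count to the shape and total exposure to the rate, giving Gamma(36, 20).
Predictive mean over a 4-hour window = T·E[λ|data] = 4·36/20 = 36/5.

36/5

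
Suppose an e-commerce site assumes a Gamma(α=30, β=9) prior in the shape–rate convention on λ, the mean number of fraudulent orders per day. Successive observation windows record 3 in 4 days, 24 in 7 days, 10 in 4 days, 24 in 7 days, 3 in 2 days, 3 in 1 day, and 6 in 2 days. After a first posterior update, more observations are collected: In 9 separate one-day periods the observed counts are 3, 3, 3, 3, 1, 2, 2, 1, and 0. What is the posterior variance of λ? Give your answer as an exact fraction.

121/2025

Total count: 3 + 24 + 10 + 24 + 3 + 3 + 6 = 73.
Total exposure: 4 + 7 + 4 + 7 + 2 + 1 + 2 = 27 days.
After the first batch: Gamma(30 + 73, 9 + 27) = Gamma(103, 36).
Total count: 3 + 3 + 3 + 3 + 1 + 2 + 2 + 1 + 0 = 18.
Total exposure: 9 days.
After the second batch: Gamma(103 + 18, 36 + 9) = Gamma(121, 45).
Posterior variance = α'/β'² = 121/2025.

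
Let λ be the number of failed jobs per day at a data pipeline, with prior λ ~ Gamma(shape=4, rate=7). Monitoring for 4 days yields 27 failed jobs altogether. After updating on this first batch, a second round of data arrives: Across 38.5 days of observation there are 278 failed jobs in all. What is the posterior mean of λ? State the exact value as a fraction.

Total count 27 over total exposure 4 days.
After the first batch: Gamma(4 + 27, 7 + 4) = Gamma(31, 11).
Total count 278 over total exposure 38.5 days.
After the second batch: Gamma(31 + 278, 11 + 38.5) = Gamma(309, 99/2).
Posterior mean = α'/β' = 309/(99/2) = 206/33.

206/33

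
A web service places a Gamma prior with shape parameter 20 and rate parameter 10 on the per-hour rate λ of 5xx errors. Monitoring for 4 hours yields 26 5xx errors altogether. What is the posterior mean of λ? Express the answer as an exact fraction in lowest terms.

23/7

Total count 26 over total exposure 4 hours.
Conjugate update: add total count to the shape and total exposure to the rate, giving Gamma(46, 14).
Posterior mean = α'/β' = 46/14 = 23/7.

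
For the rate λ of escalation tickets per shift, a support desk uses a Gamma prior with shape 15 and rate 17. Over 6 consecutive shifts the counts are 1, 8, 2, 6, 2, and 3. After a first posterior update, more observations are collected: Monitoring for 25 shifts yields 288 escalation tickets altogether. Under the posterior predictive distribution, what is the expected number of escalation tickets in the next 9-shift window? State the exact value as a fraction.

975/16

Total count: 1 + 8 + 2 + 6 + 2 + 3 = 22.
Total exposure: 6 shifts.
After the first batch: Gamma(15 + 22, 17 + 6) = Gamma(37, 23).
Total count 288 over total exposure 25 shifts.
After the second batch: Gamma(37 + 288, 23 + 25) = Gamma(325, 48).
Predictive mean over a 9-shift window = T·E[λ|data] = 9·325/48 = 975/16.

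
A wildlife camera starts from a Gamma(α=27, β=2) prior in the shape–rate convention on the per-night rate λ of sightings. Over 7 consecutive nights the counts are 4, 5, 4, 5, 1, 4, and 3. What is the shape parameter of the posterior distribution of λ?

Total count: 4 + 5 + 4 + 5 + 1 + 4 + 3 = 26.
Total exposure: 7 nights.
Conjugate update: add total count to the shape and total exposure to the rate, giving Gamma(53, 9).

53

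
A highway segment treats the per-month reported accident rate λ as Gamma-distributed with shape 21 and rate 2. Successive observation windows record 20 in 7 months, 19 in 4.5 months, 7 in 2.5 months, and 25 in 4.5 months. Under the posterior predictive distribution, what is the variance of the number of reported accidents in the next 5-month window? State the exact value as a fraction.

46920/1681

Total count: 20 + 19 + 7 + 25 = 71.
Total exposure: 7 + 4.5 + 2.5 + 4.5 = 18.5 months.
Gamma(α, β) with Poisson data over total exposure Σt gives posterior Gamma(α+Σx, β+Σt) = Gamma(92, 41/2).
The posterior predictive for a window of length T is Negative Binomial with variance T·α'·(β'+T)/β'² = 5·92·(51/2)/(1681/4) = 46920/1681.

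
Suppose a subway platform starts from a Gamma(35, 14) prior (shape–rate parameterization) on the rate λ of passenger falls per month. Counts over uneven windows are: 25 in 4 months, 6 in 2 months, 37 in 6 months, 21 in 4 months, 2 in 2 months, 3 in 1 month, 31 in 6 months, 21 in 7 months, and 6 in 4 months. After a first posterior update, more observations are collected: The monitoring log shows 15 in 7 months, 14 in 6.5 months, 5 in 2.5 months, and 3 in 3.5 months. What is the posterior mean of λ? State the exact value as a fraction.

448/139

Total count: 25 + 6 + 37 + 21 + 2 + 3 + 31 + 21 + 6 = 152.
Total exposure: 4 + 2 + 6 + 4 + 2 + 1 + 6 + 7 + 4 = 36 months.
After the first batch: Gamma(35 + 152, 14 + 36) = Gamma(187, 50).
Total count: 15 + 14 + 5 + 3 = 37.
Total exposure: 7 + 6.5 + 2.5 + 3.5 = 19.5 months.
After the second batch: Gamma(187 + 37, 50 + 19.5) = Gamma(224, 139/2).
Posterior mean = α'/β' = 224/(139/2) = 448/139.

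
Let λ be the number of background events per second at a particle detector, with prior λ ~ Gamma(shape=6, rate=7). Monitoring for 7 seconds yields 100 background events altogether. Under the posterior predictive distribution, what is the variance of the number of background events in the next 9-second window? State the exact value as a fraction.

10971/98

Total count 100 over total exposure 7 seconds.
Posterior: α' = 6 + 100 = 106, β' = 7 + 7 = 14.
The posterior predictive for a window of length T is Negative Binomial with variance T·α'·(β'+T)/β'² = 9·106·23/196 = 10971/98.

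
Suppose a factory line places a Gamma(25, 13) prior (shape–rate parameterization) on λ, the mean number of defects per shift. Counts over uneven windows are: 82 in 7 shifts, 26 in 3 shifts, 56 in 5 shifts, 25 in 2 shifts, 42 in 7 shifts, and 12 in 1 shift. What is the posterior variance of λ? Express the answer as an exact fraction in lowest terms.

Total count: 82 + 26 + 56 + 25 + 42 + 12 = 243.
Total exposure: 7 + 3 + 5 + 2 + 7 + 1 = 25 shifts.
Posterior: α' = 25 + 243 = 268, β' = 13 + 25 = 38.
Posterior variance = α'/β'² = 268/1444 = 67/361.

67/361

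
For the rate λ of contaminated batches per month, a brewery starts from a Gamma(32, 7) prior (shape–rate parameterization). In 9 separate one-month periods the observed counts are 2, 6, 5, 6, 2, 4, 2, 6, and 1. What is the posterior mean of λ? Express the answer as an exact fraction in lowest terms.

Total count: 2 + 6 + 5 + 6 + 2 + 4 + 2 + 6 + 1 = 34.
Total exposure: 9 months.
By Gamma–Poisson conjugacy, the posterior is Gamma(α + Σx, β + Σt) = Gamma(32 + 34, 7 + 9) = Gamma(66, 16).
Posterior mean = α'/β' = 66/16 = 33/8.

33/8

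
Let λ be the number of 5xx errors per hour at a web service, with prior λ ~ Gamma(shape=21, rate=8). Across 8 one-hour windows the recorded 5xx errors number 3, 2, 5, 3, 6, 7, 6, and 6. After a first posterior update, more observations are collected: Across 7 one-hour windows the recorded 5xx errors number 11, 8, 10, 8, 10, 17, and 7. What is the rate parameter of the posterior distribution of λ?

Total count: 3 + 2 + 5 + 3 + 6 + 7 + 6 + 6 = 38.
Total exposure: 8 hours.
After the first batch: Gamma(21 + 38, 8 + 8) = Gamma(59, 16).
Total count: 11 + 8 + 10 + 8 + 10 + 17 + 7 = 71.
Total exposure: 7 hours.
After the second batch: Gamma(59 + 71, 16 + 7) = Gamma(130, 23).

23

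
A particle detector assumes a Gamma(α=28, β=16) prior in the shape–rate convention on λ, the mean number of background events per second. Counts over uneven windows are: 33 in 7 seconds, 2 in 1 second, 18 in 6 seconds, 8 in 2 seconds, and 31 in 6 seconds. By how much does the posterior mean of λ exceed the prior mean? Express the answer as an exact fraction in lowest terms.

Total count: 33 + 2 + 18 + 8 + 31 = 92.
Total exposure: 7 + 1 + 6 + 2 + 6 = 22 seconds.
The Gamma prior is conjugate for the Poisson rate, so λ | data ~ Gamma(28+92, 16+22) = Gamma(120, 38).
Posterior mean = 120/38 = 60/19; prior mean = 28/16 = 7/4. Difference = 60/19 − 7/4 = 107/76.

107/76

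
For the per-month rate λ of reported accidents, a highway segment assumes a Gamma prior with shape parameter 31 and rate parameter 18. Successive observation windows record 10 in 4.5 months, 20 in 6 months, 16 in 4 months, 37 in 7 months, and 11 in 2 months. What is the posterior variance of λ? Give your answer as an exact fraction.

Total count: 10 + 20 + 16 + 37 + 11 = 94.
Total exposure: 4.5 + 6 + 4 + 7 + 2 = 23.5 months.
The Gamma prior is conjugate for the Poisson rate, so λ | data ~ Gamma(31+94, 18+23.5) = Gamma(125, 83/2).
Posterior variance = α'/β'² = 125/(6889/4) = 500/6889.

500/6889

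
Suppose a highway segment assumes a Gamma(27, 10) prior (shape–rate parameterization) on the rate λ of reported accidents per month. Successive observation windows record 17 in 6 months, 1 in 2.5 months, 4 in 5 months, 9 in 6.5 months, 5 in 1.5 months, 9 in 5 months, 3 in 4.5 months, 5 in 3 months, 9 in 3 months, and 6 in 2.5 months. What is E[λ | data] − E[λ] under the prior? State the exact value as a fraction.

Total count: 17 + 1 + 4 + 9 + 5 + 9 + 3 + 5 + 9 + 6 = 68.
Total exposure: 6 + 2.5 + 5 + 6.5 + 1.5 + 5 + 4.5 + 3 + 3 + 2.5 = 39.5 months.
Gamma(α, β) with Poisson data over total exposure Σt gives posterior Gamma(α+Σx, β+Σt) = Gamma(95, 99/2).
Posterior mean = 95/(99/2) = 190/99; prior mean = 27/10 = 27/10. Difference = 190/99 − 27/10 = -773/990.

-773/990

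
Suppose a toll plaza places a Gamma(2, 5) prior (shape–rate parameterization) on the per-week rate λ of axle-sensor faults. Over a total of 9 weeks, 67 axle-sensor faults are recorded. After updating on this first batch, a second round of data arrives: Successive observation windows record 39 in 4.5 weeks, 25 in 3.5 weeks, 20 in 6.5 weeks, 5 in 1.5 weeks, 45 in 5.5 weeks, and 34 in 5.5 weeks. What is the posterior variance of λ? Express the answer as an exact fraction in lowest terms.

Total count 67 over total exposure 9 weeks.
After the first batch: Gamma(2 + 67, 5 + 9) = Gamma(69, 14).
Total count: 39 + 25 + 20 + 5 + 45 + 34 = 168.
Total exposure: 4.5 + 3.5 + 6.5 + 1.5 + 5.5 + 5.5 = 27 weeks.
After the second batch: Gamma(69 + 168, 14 + 27) = Gamma(237, 41).
Posterior variance = α'/β'² = 237/1681.

237/1681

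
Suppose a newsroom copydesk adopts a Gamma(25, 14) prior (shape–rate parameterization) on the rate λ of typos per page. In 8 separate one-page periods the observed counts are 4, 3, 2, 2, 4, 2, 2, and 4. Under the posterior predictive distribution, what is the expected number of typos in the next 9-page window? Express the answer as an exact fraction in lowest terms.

Total count: 4 + 3 + 2 + 2 + 4 + 2 + 2 + 4 = 23.
Total exposure: 8 pages.
Gamma(α, β) with Poisson data over total exposure Σt gives posterior Gamma(α+Σx, β+Σt) = Gamma(48, 22).
Predictive mean over a 9-page window = T·E[λ|data] = 9·48/22 = 216/11.

216/11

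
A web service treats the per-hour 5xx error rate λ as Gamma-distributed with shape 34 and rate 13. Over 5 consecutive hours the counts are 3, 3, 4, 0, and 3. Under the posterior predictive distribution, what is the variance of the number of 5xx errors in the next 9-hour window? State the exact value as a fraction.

141/4

Total count: 3 + 3 + 4 + 0 + 3 = 13.
Total exposure: 5 hours.
Posterior: α' = 34 + 13 = 47, β' = 13 + 5 = 18.
The posterior predictive for a window of length T is Negative Binomial with variance T·α'·(β'+T)/β'² = 9·47·27/324 = 141/4.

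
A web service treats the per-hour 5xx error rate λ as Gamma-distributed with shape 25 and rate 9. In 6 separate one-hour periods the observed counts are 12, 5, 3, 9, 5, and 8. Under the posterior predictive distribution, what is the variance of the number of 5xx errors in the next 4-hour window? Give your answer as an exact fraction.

Total count: 12 + 5 + 3 + 9 + 5 + 8 = 42.
Total exposure: 6 hours.
Posterior: α' = 25 + 42 = 67, β' = 9 + 6 = 15.
The posterior predictive for a window of length T is Negative Binomial with variance T·α'·(β'+T)/β'² = 4·67·19/225 = 5092/225.

5092/225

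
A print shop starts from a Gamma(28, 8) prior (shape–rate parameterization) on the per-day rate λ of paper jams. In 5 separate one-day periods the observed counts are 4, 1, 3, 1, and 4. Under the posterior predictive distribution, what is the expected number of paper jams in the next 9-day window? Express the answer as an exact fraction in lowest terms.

369/13

Total count: 4 + 1 + 3 + 1 + 4 = 13.
Total exposure: 5 days.
Posterior: α' = 28 + 13 = 41, β' = 8 + 5 = 13.
Predictive mean over a 9-day window = T·E[λ|data] = 9·41/13 = 369/13.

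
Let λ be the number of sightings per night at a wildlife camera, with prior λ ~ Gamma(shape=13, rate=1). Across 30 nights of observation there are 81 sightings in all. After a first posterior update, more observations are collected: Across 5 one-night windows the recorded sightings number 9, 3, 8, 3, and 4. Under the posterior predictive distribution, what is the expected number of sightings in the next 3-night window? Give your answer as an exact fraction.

121/12

Total count 81 over total exposure 30 nights.
After the first batch: Gamma(13 + 81, 1 + 30) = Gamma(94, 31).
Total count: 9 + 3 + 8 + 3 + 4 = 27.
Total exposure: 5 nights.
After the second batch: Gamma(94 + 27, 31 + 5) = Gamma(121, 36).
Predictive mean over a 3-night window = T·E[λ|data] = 3·121/36 = 121/12.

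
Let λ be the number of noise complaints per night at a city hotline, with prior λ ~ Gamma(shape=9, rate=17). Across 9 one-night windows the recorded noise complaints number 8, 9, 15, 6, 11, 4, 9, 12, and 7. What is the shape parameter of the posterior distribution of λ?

Total count: 8 + 9 + 15 + 6 + 11 + 4 + 9 + 12 + 7 = 81.
Total exposure: 9 nights.
Posterior: α' = 9 + 81 = 90, β' = 17 + 9 = 26.

90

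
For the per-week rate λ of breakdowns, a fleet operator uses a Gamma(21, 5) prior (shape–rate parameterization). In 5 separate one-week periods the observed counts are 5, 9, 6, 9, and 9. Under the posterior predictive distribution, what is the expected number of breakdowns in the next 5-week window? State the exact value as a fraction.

Total count: 5 + 9 + 6 + 9 + 9 = 38.
Total exposure: 5 weeks.
Conjugate update: add total count to the shape and total exposure to the rate, giving Gamma(59, 10).
Predictive mean over a 5-week window = T·E[λ|data] = 5·59/10 = 59/2.

59/2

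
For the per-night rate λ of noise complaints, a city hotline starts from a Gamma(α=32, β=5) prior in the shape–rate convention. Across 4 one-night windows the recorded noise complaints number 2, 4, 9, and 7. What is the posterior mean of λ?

6

Total count: 2 + 4 + 9 + 7 = 22.
Total exposure: 4 nights.
Conjugate update: add total count to the shape and total exposure to the rate, giving Gamma(54, 9).
Posterior mean = α'/β' = 54/9 = 6.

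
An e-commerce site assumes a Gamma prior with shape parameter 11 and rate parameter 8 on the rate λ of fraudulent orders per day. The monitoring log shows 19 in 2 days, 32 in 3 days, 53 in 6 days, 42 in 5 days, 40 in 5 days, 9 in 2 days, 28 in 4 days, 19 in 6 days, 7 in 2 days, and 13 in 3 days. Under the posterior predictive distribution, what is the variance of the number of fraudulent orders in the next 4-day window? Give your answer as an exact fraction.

Total count: 19 + 32 + 53 + 42 + 40 + 9 + 28 + 19 + 7 + 13 = 262.
Total exposure: 2 + 3 + 6 + 5 + 5 + 2 + 4 + 6 + 2 + 3 = 38 days.
Gamma(α, β) with Poisson data over total exposure Σt gives posterior Gamma(α+Σx, β+Σt) = Gamma(273, 46).
The posterior predictive for a window of length T is Negative Binomial with variance T·α'·(β'+T)/β'² = 4·273·50/2116 = 13650/529.

13650/529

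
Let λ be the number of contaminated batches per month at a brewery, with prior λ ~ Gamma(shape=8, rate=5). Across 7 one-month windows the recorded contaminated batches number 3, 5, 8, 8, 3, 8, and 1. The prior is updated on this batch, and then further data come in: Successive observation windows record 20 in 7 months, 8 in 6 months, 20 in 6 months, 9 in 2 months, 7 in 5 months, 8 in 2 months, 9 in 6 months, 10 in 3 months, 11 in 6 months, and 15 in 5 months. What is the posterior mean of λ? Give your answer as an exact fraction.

Total count: 3 + 5 + 8 + 8 + 3 + 8 + 1 = 36.
Total exposure: 7 months.
After the first batch: Gamma(8 + 36, 5 + 7) = Gamma(44, 12).
Total count: 20 + 8 + 20 + 9 + 7 + 8 + 9 + 10 + 11 + 15 = 117.
Total exposure: 7 + 6 + 6 + 2 + 5 + 2 + 6 + 3 + 6 + 5 = 48 months.
After the second batch: Gamma(44 + 117, 12 + 48) = Gamma(161, 60).
Posterior mean = α'/β' = 161/60.

161/60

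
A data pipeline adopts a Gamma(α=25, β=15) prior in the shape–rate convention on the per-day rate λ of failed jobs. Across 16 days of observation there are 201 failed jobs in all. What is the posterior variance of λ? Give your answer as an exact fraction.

226/961

Total count 201 over total exposure 16 days.
Gamma(α, β) with Poisson data over total exposure Σt gives posterior Gamma(α+Σx, β+Σt) = Gamma(226, 31).
Posterior variance = α'/β'² = 226/961.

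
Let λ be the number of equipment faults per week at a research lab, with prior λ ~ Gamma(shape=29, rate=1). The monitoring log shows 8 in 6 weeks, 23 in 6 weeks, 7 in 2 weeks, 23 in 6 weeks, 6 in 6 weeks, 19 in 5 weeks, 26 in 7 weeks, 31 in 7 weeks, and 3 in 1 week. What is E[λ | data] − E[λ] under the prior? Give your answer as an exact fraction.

Total count: 8 + 23 + 7 + 23 + 6 + 19 + 26 + 31 + 3 = 146.
Total exposure: 6 + 6 + 2 + 6 + 6 + 5 + 7 + 7 + 1 = 46 weeks.
Conjugate update: add total count to the shape and total exposure to the rate, giving Gamma(175, 47).
Posterior mean = 175/47 = 175/47; prior mean = 29/1 = 29. Difference = 175/47 − 29 = -1188/47.

-1188/47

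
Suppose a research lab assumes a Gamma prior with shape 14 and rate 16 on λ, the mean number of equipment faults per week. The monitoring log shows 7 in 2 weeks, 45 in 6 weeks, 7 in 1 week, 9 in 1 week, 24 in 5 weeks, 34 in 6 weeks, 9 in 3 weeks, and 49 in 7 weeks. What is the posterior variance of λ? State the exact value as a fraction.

Total count: 7 + 45 + 7 + 9 + 24 + 34 + 9 + 49 = 184.
Total exposure: 2 + 6 + 1 + 1 + 5 + 6 + 3 + 7 = 31 weeks.
The Gamma prior is conjugate for the Poisson rate, so λ | data ~ Gamma(14+184, 16+31) = Gamma(198, 47).
Posterior variance = α'/β'² = 198/2209.

198/2209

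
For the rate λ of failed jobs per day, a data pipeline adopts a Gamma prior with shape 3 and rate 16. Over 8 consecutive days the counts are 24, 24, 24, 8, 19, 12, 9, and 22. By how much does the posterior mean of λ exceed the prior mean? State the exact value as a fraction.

Total count: 24 + 24 + 24 + 8 + 19 + 12 + 9 + 22 = 142.
Total exposure: 8 days.
Posterior: α' = 3 + 142 = 145, β' = 16 + 8 = 24.
Posterior mean = 145/24 = 145/24; prior mean = 3/16 = 3/16. Difference = 145/24 − 3/16 = 281/48.

281/48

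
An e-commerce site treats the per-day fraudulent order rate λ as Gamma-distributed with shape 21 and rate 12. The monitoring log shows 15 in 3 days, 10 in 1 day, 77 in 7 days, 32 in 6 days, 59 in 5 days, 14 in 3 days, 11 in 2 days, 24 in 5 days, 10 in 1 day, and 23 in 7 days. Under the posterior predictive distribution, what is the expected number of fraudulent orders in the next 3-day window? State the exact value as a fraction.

Total count: 15 + 10 + 77 + 32 + 59 + 14 + 11 + 24 + 10 + 23 = 275.
Total exposure: 3 + 1 + 7 + 6 + 5 + 3 + 2 + 5 + 1 + 7 = 40 days.
Posterior: α' = 21 + 275 = 296, β' = 12 + 40 = 52.
Predictive mean over a 3-day window = T·E[λ|data] = 3·296/52 = 222/13.

222/13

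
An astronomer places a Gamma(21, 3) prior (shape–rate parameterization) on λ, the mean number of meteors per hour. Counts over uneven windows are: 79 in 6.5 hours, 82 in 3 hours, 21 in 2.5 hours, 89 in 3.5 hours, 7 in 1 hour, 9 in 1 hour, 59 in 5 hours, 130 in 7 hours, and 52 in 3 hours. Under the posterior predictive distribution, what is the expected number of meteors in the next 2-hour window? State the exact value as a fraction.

2196/71

Total count: 79 + 82 + 21 + 89 + 7 + 9 + 59 + 130 + 52 = 528.
Total exposure: 6.5 + 3 + 2.5 + 3.5 + 1 + 1 + 5 + 7 + 3 = 32.5 hours.
Conjugate update: add total count to the shape and total exposure to the rate, giving Gamma(549, 71/2).
Predictive mean over a 2-hour window = T·E[λ|data] = 2·549/(71/2) = 2196/71.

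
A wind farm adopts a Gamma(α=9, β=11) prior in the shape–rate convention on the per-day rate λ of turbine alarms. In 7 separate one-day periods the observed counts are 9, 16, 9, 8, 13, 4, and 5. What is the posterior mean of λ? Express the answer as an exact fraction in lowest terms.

73/18

Total count: 9 + 16 + 9 + 8 + 13 + 4 + 5 = 64.
Total exposure: 7 days.
Posterior: α' = 9 + 64 = 73, β' = 11 + 7 = 18.
Posterior mean = α'/β' = 73/18.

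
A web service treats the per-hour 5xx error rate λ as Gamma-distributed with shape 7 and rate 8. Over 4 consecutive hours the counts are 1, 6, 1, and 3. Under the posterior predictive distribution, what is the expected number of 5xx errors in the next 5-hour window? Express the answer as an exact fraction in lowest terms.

15/2

Total count: 1 + 6 + 1 + 3 = 11.
Total exposure: 4 hours.
By Gamma–Poisson conjugacy, the posterior is Gamma(α + Σx, β + Σt) = Gamma(7 + 11, 8 + 4) = Gamma(18, 12).
Predictive mean over a 5-hour window = T·E[λ|data] = 5·18/12 = 15/2.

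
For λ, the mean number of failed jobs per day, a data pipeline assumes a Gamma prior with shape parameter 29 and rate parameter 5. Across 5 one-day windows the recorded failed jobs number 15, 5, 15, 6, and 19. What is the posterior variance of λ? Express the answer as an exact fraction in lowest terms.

Total count: 15 + 5 + 15 + 6 + 19 = 60.
Total exposure: 5 days.
Gamma(α, β) with Poisson data over total exposure Σt gives posterior Gamma(α+Σx, β+Σt) = Gamma(89, 10).
Posterior variance = α'/β'² = 89/100.

89/100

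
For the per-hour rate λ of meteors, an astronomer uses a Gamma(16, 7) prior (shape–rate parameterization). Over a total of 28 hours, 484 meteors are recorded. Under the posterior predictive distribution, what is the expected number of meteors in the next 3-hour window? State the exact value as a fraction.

300/7

Total count 484 over total exposure 28 hours.
By Gamma–Poisson conjugacy, the posterior is Gamma(α + Σx, β + Σt) = Gamma(16 + 484, 7 + 28) = Gamma(500, 35).
Predictive mean over a 3-hour window = T·E[λ|data] = 3·500/35 = 300/7.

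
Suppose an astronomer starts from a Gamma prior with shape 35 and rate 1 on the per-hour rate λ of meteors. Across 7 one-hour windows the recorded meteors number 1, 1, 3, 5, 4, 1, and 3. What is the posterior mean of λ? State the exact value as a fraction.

Total count: 1 + 1 + 3 + 5 + 4 + 1 + 3 = 18.
Total exposure: 7 hours.
Posterior: α' = 35 + 18 = 53, β' = 1 + 7 = 8.
Posterior mean = α'/β' = 53/8.

53/8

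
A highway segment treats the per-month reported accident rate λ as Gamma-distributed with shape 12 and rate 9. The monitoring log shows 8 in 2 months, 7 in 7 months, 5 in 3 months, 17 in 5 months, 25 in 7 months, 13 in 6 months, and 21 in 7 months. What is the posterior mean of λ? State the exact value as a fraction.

54/23

Total count: 8 + 7 + 5 + 17 + 25 + 13 + 21 = 96.
Total exposure: 2 + 7 + 3 + 5 + 7 + 6 + 7 = 37 months.
Posterior: α' = 12 + 96 = 108, β' = 9 + 37 = 46.
Posterior mean = α'/β' = 108/46 = 54/23.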